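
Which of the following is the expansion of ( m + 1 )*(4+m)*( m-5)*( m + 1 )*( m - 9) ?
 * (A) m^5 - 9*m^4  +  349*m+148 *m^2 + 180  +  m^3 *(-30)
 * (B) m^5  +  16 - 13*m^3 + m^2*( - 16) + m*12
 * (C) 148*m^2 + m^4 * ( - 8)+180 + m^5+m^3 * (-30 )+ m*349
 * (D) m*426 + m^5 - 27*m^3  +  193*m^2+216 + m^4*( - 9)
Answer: C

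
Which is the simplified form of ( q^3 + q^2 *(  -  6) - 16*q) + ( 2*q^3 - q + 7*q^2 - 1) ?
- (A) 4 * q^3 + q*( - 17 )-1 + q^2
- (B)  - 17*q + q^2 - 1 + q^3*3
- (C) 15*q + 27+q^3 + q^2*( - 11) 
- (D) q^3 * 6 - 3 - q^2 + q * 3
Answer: B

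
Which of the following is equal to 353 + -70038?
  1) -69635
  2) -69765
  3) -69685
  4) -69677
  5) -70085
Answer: 3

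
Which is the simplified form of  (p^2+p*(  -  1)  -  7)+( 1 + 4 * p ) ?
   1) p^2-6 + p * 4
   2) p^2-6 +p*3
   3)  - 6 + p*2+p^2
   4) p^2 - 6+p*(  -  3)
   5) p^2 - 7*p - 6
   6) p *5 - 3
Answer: 2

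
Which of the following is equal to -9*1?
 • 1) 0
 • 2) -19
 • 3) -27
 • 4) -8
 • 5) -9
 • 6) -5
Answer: 5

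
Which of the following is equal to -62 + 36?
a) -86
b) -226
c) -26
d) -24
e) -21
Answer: c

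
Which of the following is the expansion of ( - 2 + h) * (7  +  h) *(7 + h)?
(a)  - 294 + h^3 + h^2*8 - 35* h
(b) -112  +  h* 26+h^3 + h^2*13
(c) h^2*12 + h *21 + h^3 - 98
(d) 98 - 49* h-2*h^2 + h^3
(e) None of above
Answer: c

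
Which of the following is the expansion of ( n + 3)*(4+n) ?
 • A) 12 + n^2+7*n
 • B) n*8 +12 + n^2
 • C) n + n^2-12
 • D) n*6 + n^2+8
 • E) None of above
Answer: A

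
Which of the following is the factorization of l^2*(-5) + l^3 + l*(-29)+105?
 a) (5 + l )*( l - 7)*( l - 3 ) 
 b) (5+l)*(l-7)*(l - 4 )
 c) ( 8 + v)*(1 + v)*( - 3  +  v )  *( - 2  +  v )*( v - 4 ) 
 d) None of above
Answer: a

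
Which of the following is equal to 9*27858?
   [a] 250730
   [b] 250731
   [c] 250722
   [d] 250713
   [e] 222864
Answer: c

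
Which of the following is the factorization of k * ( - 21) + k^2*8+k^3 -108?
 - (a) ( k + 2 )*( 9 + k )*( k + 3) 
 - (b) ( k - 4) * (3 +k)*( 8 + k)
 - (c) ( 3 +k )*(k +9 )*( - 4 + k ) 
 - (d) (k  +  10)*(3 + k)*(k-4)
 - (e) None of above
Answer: c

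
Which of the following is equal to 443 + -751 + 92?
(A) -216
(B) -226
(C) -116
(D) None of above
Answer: A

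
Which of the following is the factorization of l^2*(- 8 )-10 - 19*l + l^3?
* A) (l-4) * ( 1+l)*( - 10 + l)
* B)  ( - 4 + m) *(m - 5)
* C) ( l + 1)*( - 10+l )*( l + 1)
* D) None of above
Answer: C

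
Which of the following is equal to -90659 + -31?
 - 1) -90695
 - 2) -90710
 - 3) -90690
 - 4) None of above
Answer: 3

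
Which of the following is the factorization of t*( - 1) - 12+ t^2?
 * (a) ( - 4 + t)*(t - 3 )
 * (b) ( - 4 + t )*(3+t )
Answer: b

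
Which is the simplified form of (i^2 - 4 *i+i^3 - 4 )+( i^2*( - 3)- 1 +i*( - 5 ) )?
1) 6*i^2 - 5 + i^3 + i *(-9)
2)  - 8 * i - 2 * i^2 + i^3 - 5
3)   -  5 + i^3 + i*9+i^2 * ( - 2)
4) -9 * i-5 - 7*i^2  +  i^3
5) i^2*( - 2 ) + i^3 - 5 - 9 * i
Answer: 5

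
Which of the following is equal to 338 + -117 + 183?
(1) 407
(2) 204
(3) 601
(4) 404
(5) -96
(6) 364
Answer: 4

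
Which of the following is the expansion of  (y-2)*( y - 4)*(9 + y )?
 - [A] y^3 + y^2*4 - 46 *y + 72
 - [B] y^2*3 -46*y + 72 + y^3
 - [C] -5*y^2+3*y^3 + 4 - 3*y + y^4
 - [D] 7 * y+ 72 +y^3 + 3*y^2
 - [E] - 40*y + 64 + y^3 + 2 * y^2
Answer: B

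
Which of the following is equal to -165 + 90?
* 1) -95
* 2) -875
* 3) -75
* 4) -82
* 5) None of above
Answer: 3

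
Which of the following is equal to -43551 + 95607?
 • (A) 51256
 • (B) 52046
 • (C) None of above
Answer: C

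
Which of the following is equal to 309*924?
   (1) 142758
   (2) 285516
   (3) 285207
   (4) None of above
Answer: 2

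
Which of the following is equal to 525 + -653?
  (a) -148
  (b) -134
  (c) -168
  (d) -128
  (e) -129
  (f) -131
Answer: d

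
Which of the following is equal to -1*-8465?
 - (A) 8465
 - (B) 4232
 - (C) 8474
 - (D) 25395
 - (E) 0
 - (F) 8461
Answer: A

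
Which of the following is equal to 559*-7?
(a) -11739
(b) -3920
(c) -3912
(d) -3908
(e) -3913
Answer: e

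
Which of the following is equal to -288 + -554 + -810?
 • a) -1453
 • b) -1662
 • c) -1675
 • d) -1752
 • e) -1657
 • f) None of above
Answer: f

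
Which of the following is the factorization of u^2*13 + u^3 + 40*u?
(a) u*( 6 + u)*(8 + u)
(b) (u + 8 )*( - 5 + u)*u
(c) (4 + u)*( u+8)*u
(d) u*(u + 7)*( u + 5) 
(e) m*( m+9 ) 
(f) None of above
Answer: f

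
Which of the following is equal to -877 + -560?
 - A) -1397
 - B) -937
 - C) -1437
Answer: C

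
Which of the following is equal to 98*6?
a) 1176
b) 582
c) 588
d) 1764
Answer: c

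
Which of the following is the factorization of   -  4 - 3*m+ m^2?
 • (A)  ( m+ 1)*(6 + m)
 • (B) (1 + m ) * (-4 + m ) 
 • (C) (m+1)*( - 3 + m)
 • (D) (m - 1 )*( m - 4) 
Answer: B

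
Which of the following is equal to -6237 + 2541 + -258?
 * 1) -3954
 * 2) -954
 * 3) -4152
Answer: 1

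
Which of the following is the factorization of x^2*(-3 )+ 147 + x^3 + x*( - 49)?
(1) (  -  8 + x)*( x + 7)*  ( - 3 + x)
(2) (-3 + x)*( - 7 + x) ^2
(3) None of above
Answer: 3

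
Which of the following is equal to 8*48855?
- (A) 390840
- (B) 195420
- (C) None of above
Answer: A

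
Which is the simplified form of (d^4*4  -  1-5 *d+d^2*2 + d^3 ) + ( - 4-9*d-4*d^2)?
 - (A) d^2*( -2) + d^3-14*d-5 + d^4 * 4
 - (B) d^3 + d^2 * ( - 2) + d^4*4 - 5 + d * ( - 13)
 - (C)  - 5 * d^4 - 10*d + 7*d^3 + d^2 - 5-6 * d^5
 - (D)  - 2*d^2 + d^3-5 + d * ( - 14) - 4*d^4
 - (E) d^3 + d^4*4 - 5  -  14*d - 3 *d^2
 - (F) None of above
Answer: A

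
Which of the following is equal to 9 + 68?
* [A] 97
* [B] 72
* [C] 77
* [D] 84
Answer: C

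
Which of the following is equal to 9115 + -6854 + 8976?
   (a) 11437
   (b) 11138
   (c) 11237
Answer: c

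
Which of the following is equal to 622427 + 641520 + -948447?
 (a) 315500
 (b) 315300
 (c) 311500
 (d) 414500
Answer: a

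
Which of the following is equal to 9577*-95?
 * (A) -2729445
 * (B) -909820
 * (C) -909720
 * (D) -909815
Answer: D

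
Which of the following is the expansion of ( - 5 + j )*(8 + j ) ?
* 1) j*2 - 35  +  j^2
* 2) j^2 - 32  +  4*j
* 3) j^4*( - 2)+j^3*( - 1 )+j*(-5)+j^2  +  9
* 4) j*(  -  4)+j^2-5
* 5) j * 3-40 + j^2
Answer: 5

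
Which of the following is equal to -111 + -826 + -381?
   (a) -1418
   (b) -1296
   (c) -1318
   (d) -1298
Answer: c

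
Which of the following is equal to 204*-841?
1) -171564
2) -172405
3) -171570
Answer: 1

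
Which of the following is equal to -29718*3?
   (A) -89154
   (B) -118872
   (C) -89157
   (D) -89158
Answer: A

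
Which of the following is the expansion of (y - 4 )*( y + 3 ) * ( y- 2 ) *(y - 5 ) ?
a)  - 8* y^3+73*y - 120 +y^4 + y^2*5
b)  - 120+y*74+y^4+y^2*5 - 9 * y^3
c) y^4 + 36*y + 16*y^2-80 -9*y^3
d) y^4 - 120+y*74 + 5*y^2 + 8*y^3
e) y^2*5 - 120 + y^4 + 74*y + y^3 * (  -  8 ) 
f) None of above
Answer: e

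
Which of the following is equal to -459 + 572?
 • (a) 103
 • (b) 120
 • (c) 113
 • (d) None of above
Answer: c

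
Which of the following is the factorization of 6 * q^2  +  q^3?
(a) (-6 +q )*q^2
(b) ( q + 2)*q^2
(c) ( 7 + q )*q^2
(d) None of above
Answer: d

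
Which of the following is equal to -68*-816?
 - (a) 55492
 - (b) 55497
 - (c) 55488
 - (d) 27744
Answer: c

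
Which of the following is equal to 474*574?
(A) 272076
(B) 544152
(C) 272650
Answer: A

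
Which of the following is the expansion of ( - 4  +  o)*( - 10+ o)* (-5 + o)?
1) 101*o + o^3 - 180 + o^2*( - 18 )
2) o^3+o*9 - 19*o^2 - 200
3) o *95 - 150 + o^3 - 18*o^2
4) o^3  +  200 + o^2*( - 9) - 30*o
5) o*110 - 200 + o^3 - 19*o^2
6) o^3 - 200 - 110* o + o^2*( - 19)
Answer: 5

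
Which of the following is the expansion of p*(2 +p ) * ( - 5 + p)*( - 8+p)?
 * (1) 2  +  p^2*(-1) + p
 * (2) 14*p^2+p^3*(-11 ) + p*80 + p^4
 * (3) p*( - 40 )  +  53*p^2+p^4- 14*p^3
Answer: 2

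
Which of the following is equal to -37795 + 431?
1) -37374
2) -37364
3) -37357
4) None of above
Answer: 2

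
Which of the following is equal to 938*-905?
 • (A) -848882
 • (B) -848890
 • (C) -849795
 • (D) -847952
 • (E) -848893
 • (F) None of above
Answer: B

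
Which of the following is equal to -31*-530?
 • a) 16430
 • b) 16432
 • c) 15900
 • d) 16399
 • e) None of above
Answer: a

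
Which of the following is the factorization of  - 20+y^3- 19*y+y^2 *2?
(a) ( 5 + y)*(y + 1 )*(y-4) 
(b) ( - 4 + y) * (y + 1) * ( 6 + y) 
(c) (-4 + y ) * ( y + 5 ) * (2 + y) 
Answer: a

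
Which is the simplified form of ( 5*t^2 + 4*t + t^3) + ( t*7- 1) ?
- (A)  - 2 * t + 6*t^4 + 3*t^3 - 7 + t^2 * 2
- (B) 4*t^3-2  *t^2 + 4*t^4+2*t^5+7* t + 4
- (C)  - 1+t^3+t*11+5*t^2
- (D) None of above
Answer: C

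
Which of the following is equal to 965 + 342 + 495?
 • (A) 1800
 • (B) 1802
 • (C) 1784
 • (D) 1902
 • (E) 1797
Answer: B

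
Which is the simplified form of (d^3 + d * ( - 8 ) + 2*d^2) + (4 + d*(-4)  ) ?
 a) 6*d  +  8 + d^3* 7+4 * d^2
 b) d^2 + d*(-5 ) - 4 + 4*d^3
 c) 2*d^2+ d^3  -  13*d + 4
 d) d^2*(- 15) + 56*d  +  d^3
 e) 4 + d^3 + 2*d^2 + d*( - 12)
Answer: e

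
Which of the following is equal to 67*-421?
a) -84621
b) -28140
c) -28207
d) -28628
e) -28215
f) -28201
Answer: c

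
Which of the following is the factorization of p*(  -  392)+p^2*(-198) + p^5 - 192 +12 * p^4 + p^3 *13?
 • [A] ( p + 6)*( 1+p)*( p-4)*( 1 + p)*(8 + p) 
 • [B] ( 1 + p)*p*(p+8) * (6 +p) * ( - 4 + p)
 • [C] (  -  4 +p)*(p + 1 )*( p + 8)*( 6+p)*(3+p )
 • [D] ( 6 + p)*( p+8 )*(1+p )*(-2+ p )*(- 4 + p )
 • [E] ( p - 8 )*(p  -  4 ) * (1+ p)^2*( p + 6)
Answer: A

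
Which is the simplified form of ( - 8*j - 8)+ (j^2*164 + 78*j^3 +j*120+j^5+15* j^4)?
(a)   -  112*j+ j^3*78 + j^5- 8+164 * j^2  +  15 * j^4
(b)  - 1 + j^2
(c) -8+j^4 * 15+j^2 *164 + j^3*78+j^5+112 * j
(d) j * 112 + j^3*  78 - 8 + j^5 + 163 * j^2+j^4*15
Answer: c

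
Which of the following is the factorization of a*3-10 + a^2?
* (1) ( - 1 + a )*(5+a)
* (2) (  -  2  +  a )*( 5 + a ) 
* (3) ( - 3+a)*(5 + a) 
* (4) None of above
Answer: 2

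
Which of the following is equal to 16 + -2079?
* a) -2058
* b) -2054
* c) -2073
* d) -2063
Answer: d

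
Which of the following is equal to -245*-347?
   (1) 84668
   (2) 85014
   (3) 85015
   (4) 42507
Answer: 3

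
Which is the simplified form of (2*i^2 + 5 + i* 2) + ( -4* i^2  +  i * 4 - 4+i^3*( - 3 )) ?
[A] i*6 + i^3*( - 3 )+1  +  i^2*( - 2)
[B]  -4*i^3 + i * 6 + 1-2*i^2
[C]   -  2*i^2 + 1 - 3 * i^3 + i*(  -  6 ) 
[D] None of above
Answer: A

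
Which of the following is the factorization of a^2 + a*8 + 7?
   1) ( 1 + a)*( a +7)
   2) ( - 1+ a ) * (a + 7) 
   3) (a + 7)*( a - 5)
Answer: 1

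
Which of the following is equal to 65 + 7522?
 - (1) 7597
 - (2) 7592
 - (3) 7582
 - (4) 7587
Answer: 4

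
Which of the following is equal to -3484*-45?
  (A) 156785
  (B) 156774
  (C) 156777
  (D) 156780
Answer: D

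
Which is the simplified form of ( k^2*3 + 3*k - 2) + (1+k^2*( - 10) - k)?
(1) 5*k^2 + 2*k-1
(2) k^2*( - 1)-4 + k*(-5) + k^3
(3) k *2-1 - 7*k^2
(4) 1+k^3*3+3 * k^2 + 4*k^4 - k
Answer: 3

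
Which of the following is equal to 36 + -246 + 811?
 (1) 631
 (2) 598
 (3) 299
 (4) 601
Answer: 4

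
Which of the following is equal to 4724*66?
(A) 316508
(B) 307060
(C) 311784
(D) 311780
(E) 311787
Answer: C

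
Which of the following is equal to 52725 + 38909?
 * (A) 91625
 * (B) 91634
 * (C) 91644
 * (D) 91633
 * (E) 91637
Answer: B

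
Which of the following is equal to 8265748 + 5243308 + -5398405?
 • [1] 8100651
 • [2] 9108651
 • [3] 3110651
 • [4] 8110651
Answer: 4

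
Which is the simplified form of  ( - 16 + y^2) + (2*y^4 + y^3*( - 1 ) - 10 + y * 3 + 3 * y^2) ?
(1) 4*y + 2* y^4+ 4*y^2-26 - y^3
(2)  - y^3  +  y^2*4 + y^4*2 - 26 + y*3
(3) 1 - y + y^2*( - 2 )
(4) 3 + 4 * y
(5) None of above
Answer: 2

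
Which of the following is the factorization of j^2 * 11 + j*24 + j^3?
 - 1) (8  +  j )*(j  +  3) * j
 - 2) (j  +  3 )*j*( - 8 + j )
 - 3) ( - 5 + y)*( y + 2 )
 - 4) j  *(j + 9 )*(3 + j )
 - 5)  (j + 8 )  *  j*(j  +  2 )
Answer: 1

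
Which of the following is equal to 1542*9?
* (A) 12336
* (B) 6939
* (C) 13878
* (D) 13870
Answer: C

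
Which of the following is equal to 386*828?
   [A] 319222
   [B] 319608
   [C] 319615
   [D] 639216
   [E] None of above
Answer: B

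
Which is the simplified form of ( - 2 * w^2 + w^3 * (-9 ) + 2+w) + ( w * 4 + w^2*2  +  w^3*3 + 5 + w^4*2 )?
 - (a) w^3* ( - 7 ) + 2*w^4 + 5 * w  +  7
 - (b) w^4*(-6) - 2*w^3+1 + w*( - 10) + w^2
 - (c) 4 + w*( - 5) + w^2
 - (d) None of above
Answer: d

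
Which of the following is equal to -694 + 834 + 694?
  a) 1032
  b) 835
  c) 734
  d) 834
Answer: d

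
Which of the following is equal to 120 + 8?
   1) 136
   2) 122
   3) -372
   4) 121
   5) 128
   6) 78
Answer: 5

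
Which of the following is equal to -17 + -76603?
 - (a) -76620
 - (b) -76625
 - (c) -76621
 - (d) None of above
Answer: a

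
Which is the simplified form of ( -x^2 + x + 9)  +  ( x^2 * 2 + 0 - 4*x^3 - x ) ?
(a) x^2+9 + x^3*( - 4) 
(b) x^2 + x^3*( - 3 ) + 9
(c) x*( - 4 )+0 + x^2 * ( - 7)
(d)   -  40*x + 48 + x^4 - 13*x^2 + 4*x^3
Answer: a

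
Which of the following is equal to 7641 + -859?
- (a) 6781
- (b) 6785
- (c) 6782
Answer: c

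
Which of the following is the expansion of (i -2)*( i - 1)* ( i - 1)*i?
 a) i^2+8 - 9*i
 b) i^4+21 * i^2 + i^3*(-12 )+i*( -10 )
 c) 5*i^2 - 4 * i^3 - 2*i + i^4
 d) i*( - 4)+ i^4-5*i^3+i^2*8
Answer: c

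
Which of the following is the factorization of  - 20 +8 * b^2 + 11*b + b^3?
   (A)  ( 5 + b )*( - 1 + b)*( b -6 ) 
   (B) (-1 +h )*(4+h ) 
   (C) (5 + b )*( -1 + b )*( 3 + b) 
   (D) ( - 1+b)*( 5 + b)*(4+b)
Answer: D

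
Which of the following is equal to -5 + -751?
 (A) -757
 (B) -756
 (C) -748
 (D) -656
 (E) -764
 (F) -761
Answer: B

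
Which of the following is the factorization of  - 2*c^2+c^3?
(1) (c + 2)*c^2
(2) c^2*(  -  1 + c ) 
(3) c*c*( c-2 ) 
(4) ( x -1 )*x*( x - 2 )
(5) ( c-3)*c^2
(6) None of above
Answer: 3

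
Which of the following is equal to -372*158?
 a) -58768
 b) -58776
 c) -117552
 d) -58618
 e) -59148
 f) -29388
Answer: b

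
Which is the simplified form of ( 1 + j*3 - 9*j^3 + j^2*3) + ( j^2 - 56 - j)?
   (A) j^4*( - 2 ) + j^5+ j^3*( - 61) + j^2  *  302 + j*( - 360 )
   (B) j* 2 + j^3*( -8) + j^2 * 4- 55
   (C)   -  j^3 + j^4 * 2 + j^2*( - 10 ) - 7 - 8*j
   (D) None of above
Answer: D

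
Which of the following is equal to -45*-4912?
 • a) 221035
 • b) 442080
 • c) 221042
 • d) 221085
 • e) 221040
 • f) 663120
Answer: e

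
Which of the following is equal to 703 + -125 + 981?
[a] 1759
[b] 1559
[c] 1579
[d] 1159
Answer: b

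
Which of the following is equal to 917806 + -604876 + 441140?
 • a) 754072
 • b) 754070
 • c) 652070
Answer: b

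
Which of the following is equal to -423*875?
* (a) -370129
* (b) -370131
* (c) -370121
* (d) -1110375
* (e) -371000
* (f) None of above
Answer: f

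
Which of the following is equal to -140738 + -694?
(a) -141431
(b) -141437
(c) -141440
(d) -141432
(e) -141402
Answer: d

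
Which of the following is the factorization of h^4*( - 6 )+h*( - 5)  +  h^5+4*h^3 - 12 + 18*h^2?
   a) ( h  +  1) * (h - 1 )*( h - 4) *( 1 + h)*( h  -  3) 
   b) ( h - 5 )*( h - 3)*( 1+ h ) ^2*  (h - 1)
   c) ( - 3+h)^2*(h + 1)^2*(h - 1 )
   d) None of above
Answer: a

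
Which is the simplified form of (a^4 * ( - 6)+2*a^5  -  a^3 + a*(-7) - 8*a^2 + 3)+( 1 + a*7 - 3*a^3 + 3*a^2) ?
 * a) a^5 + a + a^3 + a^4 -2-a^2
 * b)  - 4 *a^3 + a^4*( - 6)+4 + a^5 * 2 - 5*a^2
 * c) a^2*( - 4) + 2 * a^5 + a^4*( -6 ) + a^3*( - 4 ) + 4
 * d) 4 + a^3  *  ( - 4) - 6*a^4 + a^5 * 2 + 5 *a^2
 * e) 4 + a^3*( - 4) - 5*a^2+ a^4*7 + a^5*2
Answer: b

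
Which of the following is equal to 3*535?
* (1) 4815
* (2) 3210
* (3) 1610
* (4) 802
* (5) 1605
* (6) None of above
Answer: 5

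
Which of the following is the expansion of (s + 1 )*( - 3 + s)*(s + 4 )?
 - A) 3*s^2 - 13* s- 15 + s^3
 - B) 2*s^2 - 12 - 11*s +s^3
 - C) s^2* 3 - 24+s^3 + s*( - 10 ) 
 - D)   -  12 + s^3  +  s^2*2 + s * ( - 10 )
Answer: B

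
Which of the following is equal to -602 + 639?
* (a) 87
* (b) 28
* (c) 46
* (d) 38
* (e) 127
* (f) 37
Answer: f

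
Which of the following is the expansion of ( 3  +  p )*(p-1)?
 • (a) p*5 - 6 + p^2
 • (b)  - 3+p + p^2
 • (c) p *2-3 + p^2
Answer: c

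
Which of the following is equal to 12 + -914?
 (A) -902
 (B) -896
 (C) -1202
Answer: A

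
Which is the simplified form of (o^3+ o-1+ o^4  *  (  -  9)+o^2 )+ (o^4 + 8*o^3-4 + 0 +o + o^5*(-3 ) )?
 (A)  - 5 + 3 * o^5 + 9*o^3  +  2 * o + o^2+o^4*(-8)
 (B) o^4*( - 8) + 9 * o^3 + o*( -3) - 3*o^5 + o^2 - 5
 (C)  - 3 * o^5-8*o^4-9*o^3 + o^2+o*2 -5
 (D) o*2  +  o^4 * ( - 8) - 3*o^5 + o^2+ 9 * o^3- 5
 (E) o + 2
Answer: D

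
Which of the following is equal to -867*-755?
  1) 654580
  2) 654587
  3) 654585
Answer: 3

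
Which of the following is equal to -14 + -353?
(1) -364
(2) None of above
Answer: 2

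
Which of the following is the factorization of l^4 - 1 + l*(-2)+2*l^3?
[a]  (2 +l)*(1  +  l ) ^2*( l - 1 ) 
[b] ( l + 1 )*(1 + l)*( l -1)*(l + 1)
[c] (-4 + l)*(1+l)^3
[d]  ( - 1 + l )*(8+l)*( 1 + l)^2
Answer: b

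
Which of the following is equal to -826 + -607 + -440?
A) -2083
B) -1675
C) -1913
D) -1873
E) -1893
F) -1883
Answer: D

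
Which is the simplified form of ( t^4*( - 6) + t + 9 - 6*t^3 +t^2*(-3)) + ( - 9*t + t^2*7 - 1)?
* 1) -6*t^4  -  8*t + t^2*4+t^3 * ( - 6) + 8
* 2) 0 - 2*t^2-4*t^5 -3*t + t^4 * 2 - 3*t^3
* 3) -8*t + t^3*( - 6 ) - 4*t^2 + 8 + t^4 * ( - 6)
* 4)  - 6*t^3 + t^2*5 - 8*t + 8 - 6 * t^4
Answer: 1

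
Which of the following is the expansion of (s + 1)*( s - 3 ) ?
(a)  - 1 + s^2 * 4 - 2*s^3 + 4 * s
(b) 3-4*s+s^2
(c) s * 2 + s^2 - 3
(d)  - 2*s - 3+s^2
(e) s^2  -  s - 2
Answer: d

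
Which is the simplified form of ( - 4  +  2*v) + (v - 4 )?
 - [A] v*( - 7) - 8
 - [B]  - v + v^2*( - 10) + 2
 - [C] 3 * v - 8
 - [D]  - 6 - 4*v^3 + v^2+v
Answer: C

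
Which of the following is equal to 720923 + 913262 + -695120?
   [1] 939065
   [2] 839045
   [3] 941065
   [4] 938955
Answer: 1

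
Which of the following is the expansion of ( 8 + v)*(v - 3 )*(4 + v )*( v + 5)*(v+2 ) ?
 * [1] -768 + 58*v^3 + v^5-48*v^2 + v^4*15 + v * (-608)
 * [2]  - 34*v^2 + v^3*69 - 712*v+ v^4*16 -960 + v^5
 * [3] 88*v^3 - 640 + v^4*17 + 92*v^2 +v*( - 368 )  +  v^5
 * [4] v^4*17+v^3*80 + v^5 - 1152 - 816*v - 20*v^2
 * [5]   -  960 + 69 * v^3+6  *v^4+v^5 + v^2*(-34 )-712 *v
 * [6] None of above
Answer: 2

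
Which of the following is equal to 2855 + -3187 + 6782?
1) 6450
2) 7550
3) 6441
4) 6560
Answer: 1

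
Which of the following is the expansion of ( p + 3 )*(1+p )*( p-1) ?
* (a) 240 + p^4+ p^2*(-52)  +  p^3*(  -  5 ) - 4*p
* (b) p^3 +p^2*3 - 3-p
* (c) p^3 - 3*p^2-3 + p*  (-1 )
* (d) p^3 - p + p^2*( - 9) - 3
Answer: b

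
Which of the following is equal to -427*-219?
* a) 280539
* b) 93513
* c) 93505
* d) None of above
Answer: b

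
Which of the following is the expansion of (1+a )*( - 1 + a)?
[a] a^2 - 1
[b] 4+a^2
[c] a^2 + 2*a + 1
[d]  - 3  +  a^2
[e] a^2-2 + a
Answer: a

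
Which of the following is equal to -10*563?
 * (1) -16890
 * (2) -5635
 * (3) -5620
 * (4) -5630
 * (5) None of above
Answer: 4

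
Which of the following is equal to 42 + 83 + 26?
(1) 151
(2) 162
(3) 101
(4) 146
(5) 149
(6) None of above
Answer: 1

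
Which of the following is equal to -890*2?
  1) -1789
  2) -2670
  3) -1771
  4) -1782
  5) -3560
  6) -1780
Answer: 6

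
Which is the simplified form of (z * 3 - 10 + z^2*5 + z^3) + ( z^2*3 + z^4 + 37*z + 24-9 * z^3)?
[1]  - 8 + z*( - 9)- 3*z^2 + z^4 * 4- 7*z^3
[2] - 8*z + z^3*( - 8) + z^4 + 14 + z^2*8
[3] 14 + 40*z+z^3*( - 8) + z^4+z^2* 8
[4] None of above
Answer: 3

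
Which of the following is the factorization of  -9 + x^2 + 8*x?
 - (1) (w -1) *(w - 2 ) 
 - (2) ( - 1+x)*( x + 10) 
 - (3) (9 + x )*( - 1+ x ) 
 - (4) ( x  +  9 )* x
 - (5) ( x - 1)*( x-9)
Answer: 3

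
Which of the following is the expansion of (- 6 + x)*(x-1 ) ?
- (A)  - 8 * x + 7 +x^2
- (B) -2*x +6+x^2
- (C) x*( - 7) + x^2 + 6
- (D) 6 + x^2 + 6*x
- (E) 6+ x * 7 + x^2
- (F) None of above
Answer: C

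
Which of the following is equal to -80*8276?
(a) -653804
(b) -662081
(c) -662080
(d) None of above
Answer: c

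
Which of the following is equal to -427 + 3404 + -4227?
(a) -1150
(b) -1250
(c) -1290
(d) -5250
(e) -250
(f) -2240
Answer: b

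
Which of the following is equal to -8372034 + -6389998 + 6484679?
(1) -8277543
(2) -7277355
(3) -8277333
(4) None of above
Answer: 4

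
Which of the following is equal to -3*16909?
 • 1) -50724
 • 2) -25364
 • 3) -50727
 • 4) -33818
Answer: 3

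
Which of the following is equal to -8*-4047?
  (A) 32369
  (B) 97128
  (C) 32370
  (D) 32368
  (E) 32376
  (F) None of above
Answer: E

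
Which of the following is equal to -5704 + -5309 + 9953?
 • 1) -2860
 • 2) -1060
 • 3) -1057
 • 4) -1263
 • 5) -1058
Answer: 2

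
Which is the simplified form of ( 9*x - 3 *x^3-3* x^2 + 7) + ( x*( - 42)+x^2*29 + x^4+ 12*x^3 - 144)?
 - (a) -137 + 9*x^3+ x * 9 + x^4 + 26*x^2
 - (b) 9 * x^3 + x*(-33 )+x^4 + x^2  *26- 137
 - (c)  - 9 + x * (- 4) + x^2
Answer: b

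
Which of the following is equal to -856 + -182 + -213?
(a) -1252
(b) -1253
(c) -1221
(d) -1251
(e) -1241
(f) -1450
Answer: d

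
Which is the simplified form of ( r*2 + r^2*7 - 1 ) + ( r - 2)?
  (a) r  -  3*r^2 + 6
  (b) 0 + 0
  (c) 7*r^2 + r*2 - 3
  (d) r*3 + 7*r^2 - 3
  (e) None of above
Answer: d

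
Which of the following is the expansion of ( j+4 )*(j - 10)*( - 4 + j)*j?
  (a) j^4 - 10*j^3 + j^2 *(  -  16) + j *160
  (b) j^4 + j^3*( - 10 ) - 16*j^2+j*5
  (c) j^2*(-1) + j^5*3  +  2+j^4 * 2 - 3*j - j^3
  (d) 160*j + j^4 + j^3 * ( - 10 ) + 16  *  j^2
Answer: a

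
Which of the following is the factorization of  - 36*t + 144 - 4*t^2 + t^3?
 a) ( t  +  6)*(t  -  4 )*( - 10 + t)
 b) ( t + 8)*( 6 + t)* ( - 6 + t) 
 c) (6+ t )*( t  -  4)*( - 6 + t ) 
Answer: c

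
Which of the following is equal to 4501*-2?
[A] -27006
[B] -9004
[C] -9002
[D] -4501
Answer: C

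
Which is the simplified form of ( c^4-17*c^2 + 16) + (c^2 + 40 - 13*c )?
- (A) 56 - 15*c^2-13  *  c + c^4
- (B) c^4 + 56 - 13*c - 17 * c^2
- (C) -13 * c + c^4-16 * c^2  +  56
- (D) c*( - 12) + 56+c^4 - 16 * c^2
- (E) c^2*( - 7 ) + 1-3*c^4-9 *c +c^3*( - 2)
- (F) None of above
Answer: C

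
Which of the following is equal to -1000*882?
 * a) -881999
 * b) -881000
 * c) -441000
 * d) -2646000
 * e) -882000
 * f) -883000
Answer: e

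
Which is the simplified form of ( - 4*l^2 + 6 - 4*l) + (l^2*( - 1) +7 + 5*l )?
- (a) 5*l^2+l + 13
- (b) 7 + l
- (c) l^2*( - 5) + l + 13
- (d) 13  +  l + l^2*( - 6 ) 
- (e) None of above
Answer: c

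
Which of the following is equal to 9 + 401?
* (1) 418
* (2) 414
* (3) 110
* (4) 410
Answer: 4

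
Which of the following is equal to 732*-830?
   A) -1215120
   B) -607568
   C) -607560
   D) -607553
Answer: C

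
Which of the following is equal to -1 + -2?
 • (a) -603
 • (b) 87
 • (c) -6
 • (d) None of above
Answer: d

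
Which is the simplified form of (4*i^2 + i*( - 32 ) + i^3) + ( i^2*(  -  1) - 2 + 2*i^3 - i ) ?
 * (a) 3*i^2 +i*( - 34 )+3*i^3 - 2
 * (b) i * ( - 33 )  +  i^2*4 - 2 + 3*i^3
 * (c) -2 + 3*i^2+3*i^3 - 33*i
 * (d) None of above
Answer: c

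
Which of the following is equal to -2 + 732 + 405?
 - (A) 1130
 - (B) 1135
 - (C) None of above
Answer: B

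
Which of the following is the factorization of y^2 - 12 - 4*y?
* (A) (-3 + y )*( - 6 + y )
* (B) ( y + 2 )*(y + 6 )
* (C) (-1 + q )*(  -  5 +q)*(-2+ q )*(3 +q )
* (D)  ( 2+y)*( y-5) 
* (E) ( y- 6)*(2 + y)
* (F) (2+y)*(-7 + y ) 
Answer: E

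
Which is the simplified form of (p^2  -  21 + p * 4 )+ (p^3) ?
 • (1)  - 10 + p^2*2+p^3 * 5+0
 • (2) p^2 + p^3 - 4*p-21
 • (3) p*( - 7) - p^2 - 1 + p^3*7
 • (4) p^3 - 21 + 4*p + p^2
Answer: 4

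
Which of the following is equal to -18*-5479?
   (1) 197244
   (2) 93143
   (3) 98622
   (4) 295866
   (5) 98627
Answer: 3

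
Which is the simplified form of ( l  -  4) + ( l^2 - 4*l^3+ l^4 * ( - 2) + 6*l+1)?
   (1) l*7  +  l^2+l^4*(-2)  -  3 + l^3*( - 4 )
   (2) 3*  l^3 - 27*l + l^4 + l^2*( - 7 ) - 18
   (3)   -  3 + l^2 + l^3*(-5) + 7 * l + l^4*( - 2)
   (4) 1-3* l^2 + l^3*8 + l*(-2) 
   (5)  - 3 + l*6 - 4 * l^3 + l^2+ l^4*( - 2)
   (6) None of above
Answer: 1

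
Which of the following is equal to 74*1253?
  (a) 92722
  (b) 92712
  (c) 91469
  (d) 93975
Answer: a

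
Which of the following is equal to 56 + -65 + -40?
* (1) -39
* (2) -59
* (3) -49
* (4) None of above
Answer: 3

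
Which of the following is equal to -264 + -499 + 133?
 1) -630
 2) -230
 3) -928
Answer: 1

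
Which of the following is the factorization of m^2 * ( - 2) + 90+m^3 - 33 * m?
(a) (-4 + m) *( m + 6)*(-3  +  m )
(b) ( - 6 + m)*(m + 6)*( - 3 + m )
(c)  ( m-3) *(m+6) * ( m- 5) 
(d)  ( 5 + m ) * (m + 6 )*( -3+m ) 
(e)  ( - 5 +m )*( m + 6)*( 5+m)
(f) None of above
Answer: c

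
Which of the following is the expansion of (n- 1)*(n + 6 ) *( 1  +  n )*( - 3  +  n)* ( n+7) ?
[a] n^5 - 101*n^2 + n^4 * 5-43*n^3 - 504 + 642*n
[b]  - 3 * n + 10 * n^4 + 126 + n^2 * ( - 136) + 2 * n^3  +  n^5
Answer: b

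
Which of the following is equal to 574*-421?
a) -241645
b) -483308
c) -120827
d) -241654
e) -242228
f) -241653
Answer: d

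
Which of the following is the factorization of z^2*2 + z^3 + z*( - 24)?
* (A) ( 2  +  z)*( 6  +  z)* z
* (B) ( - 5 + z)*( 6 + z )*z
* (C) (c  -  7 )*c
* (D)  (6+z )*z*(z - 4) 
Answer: D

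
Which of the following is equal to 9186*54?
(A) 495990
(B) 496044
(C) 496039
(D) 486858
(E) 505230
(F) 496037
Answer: B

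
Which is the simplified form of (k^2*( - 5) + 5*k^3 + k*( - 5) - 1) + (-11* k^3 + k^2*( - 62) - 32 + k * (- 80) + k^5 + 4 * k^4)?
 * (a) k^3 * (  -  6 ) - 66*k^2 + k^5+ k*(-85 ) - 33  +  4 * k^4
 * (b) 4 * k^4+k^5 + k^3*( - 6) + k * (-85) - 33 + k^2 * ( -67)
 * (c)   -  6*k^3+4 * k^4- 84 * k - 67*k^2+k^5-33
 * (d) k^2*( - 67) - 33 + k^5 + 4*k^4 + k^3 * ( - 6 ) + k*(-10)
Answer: b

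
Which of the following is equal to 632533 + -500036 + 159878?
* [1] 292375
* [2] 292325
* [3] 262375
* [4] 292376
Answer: 1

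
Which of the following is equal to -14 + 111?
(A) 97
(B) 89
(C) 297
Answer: A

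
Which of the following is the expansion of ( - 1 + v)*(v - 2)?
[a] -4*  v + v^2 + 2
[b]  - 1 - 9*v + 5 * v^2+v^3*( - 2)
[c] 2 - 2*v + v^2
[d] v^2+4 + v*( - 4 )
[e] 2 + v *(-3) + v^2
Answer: e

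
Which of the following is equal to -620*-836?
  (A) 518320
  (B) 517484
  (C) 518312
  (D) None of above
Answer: A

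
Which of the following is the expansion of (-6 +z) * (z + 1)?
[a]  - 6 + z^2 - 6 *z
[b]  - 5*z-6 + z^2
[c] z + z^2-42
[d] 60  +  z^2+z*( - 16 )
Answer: b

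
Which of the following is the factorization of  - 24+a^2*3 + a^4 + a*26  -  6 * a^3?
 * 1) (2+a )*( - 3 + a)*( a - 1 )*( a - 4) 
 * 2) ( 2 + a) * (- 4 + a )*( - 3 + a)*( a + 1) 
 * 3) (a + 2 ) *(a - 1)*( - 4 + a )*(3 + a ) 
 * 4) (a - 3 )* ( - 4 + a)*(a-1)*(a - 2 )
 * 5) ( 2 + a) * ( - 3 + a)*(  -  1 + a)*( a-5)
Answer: 1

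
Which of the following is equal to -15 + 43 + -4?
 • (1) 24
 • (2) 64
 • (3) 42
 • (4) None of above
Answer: 1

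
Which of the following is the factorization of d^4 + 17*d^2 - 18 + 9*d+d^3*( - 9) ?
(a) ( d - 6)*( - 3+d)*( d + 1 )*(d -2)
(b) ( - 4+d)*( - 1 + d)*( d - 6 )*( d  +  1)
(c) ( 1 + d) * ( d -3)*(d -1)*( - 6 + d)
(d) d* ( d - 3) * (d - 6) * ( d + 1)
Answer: c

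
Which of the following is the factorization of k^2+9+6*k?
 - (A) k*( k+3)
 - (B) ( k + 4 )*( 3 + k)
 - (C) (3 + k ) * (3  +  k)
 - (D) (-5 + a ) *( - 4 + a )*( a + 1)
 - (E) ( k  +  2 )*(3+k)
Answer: C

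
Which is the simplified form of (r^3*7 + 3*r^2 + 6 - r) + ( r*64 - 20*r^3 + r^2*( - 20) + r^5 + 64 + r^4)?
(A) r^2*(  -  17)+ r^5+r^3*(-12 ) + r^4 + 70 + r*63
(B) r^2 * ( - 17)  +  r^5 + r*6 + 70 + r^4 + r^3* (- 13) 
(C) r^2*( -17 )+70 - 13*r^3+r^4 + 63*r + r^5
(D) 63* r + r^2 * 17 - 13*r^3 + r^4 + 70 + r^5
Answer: C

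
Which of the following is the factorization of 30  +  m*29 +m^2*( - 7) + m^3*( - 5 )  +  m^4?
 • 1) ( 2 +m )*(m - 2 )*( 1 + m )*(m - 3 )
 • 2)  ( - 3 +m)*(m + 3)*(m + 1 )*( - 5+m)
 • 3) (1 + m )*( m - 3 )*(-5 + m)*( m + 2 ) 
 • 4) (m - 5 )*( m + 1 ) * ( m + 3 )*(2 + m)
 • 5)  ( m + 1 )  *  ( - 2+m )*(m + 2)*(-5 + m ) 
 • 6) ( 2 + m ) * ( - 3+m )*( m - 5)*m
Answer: 3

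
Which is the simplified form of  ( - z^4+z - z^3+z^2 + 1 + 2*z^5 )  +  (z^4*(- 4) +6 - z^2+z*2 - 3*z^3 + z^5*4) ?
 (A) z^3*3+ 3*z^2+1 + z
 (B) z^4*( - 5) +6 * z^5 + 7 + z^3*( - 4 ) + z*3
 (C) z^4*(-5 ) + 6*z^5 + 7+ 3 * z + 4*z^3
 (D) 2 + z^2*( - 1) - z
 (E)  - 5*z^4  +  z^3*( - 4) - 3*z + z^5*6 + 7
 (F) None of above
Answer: B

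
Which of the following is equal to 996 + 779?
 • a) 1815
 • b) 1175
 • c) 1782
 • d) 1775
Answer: d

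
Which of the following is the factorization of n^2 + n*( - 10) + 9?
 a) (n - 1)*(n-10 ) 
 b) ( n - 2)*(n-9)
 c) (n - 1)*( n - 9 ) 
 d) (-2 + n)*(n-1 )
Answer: c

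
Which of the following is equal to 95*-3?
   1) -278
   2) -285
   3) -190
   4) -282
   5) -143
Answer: 2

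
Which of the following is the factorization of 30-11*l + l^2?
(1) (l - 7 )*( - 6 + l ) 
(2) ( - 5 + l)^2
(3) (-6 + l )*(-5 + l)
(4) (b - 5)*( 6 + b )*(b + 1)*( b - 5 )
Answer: 3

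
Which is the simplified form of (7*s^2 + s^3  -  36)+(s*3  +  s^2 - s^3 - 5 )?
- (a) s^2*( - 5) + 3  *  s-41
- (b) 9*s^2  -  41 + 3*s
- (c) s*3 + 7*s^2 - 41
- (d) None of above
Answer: d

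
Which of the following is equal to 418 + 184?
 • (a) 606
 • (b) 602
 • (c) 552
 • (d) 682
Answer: b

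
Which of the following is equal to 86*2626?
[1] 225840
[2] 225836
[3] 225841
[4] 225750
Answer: 2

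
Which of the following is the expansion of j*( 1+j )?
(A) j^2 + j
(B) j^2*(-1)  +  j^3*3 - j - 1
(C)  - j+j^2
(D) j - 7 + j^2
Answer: A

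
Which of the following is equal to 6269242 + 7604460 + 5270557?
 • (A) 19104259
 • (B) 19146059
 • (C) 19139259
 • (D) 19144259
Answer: D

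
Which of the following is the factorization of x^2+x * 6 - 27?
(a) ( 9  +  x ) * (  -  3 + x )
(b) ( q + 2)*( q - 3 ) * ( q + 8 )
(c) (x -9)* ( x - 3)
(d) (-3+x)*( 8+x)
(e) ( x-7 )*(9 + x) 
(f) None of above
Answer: a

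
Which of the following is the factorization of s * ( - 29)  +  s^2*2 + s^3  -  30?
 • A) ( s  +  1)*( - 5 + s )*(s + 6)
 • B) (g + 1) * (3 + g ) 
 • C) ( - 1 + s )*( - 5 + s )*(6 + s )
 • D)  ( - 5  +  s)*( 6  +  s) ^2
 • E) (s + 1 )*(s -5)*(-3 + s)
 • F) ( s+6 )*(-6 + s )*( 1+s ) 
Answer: A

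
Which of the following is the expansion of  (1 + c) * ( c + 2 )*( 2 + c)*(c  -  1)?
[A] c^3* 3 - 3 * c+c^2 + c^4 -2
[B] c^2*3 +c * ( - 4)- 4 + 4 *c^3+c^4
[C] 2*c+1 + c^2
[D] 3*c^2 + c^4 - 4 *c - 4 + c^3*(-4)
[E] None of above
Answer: B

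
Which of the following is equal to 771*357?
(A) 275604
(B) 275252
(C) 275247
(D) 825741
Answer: C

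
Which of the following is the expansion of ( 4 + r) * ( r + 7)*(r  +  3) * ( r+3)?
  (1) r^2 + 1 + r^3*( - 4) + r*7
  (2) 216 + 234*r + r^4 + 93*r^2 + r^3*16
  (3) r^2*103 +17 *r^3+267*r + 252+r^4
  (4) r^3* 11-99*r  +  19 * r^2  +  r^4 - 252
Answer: 3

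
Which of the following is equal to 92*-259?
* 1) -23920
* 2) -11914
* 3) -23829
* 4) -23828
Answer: 4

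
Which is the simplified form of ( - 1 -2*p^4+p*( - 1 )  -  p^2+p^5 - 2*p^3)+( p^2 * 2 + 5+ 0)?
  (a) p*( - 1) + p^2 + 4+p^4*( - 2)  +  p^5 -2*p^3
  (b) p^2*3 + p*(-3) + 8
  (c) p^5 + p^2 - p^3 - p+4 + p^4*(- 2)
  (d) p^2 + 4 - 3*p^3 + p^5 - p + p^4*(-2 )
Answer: a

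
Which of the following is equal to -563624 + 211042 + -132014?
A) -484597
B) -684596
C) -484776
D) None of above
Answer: D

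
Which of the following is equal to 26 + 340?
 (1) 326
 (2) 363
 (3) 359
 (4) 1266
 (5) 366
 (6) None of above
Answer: 5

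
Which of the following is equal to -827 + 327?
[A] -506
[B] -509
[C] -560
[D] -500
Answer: D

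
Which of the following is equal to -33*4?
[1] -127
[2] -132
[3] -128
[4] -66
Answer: 2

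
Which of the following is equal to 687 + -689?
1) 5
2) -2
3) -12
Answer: 2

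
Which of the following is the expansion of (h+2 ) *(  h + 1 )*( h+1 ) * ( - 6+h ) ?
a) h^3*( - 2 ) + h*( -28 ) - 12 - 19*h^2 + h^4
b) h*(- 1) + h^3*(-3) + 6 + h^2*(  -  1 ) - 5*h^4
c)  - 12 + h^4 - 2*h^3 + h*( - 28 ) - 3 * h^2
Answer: a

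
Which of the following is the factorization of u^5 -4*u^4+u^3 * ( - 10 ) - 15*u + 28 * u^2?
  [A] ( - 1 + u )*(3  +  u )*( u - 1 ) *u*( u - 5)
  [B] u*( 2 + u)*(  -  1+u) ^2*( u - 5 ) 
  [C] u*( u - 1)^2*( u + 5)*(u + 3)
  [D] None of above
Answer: A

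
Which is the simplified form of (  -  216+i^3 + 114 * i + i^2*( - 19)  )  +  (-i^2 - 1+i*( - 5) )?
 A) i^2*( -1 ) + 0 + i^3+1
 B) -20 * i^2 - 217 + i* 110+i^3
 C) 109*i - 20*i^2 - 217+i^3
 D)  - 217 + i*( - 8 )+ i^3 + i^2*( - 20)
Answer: C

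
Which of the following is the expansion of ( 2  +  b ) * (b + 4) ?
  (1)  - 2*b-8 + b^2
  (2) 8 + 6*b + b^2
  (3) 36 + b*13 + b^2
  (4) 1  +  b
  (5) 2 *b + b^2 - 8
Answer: 2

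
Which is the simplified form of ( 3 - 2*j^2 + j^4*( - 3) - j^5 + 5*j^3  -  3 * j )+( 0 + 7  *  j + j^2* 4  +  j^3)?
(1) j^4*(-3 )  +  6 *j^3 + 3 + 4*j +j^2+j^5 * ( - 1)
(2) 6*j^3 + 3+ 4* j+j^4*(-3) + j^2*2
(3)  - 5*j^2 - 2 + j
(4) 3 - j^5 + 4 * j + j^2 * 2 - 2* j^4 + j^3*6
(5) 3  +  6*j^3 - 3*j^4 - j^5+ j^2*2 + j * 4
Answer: 5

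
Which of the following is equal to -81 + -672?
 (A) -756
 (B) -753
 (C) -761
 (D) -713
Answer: B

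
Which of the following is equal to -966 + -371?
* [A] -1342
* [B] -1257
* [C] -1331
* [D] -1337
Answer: D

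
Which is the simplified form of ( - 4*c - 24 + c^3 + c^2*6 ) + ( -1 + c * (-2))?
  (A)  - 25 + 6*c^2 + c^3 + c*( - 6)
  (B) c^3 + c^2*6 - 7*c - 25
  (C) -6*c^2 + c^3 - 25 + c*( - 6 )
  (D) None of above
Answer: A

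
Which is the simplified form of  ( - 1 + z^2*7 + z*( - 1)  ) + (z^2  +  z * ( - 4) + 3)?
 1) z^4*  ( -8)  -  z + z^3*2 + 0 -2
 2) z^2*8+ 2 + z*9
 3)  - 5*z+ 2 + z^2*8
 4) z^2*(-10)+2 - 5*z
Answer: 3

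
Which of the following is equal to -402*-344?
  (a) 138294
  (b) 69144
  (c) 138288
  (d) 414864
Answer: c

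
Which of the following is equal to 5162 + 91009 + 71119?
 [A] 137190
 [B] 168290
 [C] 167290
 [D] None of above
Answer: C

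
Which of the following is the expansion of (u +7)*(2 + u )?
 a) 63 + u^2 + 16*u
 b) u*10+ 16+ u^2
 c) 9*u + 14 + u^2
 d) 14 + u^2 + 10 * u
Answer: c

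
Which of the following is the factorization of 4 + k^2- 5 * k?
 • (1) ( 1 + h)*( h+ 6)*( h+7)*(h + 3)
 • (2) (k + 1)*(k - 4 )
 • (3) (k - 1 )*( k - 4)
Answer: 3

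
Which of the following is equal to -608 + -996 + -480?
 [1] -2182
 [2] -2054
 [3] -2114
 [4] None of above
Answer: 4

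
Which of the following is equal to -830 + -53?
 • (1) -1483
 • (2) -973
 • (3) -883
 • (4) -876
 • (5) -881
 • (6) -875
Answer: 3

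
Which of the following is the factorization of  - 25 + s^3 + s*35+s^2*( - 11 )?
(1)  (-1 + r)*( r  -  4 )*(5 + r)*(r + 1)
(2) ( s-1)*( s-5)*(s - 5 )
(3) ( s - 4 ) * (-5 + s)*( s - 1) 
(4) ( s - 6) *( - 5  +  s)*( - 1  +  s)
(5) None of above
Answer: 2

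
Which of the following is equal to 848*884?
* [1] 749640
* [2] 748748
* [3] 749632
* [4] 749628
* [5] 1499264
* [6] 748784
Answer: 3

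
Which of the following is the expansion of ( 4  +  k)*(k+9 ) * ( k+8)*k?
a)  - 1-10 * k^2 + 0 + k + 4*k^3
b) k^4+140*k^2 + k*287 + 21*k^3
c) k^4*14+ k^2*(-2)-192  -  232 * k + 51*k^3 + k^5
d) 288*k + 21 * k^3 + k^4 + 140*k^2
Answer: d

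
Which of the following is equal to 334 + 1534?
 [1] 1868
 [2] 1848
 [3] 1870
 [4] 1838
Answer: 1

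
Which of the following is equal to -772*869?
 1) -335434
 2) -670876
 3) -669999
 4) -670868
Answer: 4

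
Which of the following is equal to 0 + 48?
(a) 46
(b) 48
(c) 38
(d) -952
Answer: b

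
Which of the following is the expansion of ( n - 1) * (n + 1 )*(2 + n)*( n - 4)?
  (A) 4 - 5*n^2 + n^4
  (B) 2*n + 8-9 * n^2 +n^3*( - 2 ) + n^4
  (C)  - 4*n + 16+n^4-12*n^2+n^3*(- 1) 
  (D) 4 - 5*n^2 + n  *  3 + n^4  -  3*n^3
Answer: B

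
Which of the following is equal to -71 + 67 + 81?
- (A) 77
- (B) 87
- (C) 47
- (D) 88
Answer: A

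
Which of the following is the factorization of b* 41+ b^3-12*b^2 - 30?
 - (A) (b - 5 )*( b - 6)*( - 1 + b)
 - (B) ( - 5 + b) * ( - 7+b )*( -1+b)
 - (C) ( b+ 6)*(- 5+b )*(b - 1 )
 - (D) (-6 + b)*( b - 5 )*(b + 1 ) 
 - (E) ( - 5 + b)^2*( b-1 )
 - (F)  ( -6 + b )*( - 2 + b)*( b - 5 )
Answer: A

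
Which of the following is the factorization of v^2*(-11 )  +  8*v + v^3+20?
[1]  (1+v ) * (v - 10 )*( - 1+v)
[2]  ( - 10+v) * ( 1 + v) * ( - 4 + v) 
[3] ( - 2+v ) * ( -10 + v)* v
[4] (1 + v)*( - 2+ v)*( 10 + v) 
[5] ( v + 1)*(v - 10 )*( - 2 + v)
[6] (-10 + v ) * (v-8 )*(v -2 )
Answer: 5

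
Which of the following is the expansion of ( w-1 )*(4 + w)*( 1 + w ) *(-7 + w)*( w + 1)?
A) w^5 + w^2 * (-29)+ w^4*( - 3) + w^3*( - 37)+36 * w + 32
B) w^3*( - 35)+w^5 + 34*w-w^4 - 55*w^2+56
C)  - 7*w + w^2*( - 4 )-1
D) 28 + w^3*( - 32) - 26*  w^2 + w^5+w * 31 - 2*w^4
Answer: D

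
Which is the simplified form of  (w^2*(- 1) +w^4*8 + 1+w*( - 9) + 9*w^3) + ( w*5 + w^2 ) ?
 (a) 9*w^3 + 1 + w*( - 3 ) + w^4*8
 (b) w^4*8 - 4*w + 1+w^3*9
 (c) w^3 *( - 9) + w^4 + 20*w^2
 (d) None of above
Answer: b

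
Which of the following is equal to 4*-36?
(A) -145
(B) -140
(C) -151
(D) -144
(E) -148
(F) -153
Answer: D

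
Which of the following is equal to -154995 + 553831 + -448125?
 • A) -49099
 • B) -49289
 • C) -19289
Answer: B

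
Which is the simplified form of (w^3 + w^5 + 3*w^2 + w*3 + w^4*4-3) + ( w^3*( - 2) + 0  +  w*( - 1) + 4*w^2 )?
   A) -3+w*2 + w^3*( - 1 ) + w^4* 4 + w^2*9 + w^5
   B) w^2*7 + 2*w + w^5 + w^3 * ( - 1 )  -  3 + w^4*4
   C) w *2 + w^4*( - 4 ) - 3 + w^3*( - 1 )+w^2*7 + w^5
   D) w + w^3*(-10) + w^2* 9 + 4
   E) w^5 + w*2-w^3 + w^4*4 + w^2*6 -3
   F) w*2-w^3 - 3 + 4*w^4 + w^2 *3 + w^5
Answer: B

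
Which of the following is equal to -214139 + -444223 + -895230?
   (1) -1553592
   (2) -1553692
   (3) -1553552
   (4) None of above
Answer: 1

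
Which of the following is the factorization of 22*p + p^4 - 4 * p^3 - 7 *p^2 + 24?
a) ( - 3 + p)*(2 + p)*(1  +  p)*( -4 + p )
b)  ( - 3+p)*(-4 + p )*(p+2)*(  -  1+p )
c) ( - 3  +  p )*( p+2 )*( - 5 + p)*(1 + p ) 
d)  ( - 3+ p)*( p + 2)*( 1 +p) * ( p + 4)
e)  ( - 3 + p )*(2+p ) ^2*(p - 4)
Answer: a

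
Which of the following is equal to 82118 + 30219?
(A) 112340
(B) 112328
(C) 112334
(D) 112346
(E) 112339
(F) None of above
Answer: F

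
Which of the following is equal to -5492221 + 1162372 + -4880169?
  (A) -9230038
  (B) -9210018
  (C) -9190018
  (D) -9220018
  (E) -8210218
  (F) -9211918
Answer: B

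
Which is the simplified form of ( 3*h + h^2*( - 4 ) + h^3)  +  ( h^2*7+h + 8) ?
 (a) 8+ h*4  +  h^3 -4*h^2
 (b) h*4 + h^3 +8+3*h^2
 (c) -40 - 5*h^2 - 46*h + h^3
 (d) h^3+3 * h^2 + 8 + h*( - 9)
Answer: b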